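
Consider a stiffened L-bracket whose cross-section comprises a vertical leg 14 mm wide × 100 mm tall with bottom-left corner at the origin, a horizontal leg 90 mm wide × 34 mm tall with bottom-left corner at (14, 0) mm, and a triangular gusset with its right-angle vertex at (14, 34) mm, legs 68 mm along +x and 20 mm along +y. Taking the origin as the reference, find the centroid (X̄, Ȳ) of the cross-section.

vertical leg: A = 14 × 100 = 1400.00, centroid at (7.00, 50.00).
horizontal leg: A = 90 × 34 = 3060.00, centroid at (59.00, 17.00).
gusset: A = ½·68·20 = 680.00, centroid at (36.67, 40.67).
ΣA = 5140.00 mm²
ΣAX̄ = (1400.00)(7.00) + (3060.00)(59.00) + (680.00)(36.67) = 215273.33 mm³
ΣAȲ = (1400.00)(50.00) + (3060.00)(17.00) + (680.00)(40.67) = 149673.33 mm³
X̄ = 215273.33 / 5140.00 = 41.88 mm
Ȳ = 149673.33 / 5140.00 = 29.12 mm

X̄ = 41.88 mm, Ȳ = 29.12 mm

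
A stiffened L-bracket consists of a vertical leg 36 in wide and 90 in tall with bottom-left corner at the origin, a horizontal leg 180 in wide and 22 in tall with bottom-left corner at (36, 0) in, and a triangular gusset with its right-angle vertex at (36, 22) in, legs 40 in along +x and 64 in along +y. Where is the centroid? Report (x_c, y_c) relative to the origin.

Part | A | x̄ᵢ | ȳᵢ | A·x̄ᵢ | A·ȳᵢ
vertical leg | 3240.00 | 18.00 | 45.00 | 58320.00 | 145800.00
horizontal leg | 3960.00 | 126.00 | 11.00 | 498960.00 | 43560.00
gusset | 1280.00 | 49.33 | 43.33 | 63146.67 | 55466.67
Σ | 8480.00 |  |  | 620426.67 | 244826.67
x_c = 620426.67 / 8480.00 = 73.16 in
y_c = 244826.67 / 8480.00 = 28.87 in

x_c = 73.16 in, y_c = 28.87 in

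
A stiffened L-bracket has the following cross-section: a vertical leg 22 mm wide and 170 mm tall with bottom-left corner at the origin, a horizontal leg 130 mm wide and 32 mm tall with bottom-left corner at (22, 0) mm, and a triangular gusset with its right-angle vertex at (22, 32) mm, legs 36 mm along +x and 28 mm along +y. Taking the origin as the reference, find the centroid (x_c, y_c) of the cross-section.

vertical leg: A = 22 × 170 = 3740.00, centroid at (11.00, 85.00).
horizontal leg: A = 130 × 32 = 4160.00, centroid at (87.00, 16.00).
gusset: A = ½·36·28 = 504.00, centroid at (34.00, 41.33).
ΣA = 8404.00 mm²
ΣAx_c = (3740.00)(11.00) + (4160.00)(87.00) + (504.00)(34.00) = 420196.00 mm³
ΣAy_c = (3740.00)(85.00) + (4160.00)(16.00) + (504.00)(41.33) = 405292.00 mm³
x_c = 420196.00 / 8404.00 = 50.00 mm
y_c = 405292.00 / 8404.00 = 48.23 mm

x_c = 50.00 mm, y_c = 48.23 mm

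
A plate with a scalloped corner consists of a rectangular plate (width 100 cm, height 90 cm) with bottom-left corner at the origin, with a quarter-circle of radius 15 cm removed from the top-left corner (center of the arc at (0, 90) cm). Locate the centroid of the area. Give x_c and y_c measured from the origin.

x_c = 50.87 cm, y_c = 44.23 cm

plate: A = 100 × 90 = 9000.00, centroid at (50.00, 45.00).
removed quarter-circle: A = −¼π·15² = -176.71, centroid at (6.37, 83.63).
ΣA = 8823.29 cm²
ΣAx_c = (9000.00)(50.00) + (-176.71)(6.37) = 448875.00 cm³
ΣAy_c = (9000.00)(45.00) + (-176.71)(83.63) = 390220.69 cm³
x_c = 448875.00 / 8823.29 = 50.87 cm
y_c = 390220.69 / 8823.29 = 44.23 cm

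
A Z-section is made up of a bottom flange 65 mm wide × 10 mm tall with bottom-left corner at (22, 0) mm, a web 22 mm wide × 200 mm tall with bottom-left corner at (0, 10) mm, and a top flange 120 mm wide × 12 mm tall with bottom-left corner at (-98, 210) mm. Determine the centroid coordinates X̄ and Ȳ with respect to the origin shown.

Part | A | x̄ᵢ | ȳᵢ | A·x̄ᵢ | A·ȳᵢ
bottom flange | 650.00 | 54.50 | 5.00 | 35425.00 | 3250.00
web | 4400.00 | 11.00 | 110.00 | 48400.00 | 484000.00
top flange | 1440.00 | -38.00 | 216.00 | -54720.00 | 311040.00
Σ | 6490.00 |  |  | 29105.00 | 798290.00
X̄ = 29105.00 / 6490.00 = 4.48 mm
Ȳ = 798290.00 / 6490.00 = 123.00 mm

X̄ = 4.48 mm, Ȳ = 123.00 mm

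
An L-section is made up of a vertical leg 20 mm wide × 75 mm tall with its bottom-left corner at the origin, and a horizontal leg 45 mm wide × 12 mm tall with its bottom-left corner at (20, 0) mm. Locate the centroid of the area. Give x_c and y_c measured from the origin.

x_c = 18.60 mm, y_c = 29.16 mm

vertical leg: A = 20 × 75 = 1500.00, centroid at (10.00, 37.50).
horizontal leg: A = 45 × 12 = 540.00, centroid at (42.50, 6.00).
ΣA = 2040.00 mm²
ΣAx_c = (1500.00)(10.00) + (540.00)(42.50) = 37950.00 mm³
ΣAy_c = (1500.00)(37.50) + (540.00)(6.00) = 59490.00 mm³
x_c = 37950.00 / 2040.00 = 18.60 mm
y_c = 59490.00 / 2040.00 = 29.16 mm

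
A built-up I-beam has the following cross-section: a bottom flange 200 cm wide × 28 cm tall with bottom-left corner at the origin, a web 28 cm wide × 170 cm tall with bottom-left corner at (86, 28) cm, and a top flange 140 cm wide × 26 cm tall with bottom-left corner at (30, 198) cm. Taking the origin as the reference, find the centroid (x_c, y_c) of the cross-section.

x_c = 100.00 cm, y_c = 98.88 cm

Part | A | x̄ᵢ | ȳᵢ | A·x̄ᵢ | A·ȳᵢ
bottom flange | 5600.00 | 100.00 | 14.00 | 560000.00 | 78400.00
web | 4760.00 | 100.00 | 113.00 | 476000.00 | 537880.00
top flange | 3640.00 | 100.00 | 211.00 | 364000.00 | 768040.00
Σ | 14000.00 |  |  | 1400000.00 | 1384320.00
x_c = 1400000.00 / 14000.00 = 100.00 cm
y_c = 1384320.00 / 14000.00 = 98.88 cm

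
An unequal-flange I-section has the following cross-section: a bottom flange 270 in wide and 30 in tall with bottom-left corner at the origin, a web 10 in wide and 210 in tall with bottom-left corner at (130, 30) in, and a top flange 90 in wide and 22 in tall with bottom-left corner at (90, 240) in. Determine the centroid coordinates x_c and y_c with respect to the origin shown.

Part | A | x̄ᵢ | ȳᵢ | A·x̄ᵢ | A·ȳᵢ
bottom flange | 8100.00 | 135.00 | 15.00 | 1093500.00 | 121500.00
web | 2100.00 | 135.00 | 135.00 | 283500.00 | 283500.00
top flange | 1980.00 | 135.00 | 251.00 | 267300.00 | 496980.00
Σ | 12180.00 |  |  | 1644300.00 | 901980.00
x_c = 1644300.00 / 12180.00 = 135.00 in
y_c = 901980.00 / 12180.00 = 74.05 in

x_c = 135.00 in, y_c = 74.05 in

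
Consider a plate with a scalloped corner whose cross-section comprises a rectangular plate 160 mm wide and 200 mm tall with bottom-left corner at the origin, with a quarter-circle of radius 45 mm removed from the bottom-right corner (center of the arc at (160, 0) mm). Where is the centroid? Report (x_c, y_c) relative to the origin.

x_c = 76.81 mm, y_c = 104.23 mm

plate: A = 160 × 200 = 32000.00, centroid at (80.00, 100.00).
removed quarter-circle: A = −¼π·45² = -1590.43, centroid at (140.90, 19.10).
ΣA = 30409.57 mm², ΣAx_c = 2335906.00 mm³, ΣAy_c = 3169625.00 mm³.
x_c = 2335906.00/30409.57 = 76.81 mm; y_c = 3169625.00/30409.57 = 104.23 mm.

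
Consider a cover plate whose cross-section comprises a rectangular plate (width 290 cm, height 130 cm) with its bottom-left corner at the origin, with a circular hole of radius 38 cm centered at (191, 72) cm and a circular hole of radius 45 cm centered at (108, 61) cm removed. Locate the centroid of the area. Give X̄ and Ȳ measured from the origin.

Part | A | x̄ᵢ | ȳᵢ | A·x̄ᵢ | A·ȳᵢ
plate | 37700.00 | 145.00 | 65.00 | 5466500.00 | 2450500.00
hole 1 | -4536.46 | 191.00 | 72.00 | -866463.82 | -326625.11
hole 2 | -6361.73 | 108.00 | 61.00 | -687066.31 | -388065.23
Σ | 26801.82 |  |  | 3912969.87 | 1735809.66
X̄ = 3912969.87 / 26801.82 = 146.00 cm
Ȳ = 1735809.66 / 26801.82 = 64.76 cm

X̄ = 146.00 cm, Ȳ = 64.76 cm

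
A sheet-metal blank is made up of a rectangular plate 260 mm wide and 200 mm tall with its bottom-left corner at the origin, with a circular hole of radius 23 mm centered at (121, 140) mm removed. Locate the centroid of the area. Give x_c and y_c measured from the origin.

x_c = 130.30 mm, y_c = 98.68 mm

plate: A = 260 × 200 = 52000.00, centroid at (130.00, 100.00).
hole: A = −π·23² = -1661.90, centroid at (121.00, 140.00).
ΣA = 50338.10 mm², ΣAx_c = 6558909.80 mm³, ΣAy_c = 4967333.65 mm³.
x_c = 6558909.80/50338.10 = 130.30 mm; y_c = 4967333.65/50338.10 = 98.68 mm.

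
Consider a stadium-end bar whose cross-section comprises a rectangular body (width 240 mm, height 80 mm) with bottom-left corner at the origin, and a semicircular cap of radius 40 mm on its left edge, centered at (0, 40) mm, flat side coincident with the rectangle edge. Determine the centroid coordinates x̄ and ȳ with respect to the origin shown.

rectangular body: A = 240 × 80 = 19200.00, centroid at (120.00, 40.00).
semicircular end: A = ½π·40² = 2513.27, centroid at (-16.98, 40.00).
ΣA = 21713.27 mm²
ΣAx̄ = (19200.00)(120.00) + (2513.27)(-16.98) = 2261333.33 mm³
ΣAȳ = (19200.00)(40.00) + (2513.27)(40.00) = 868530.96 mm³
x̄ = 2261333.33 / 21713.27 = 104.15 mm
ȳ = 868530.96 / 21713.27 = 40.00 mm

x̄ = 104.15 mm, ȳ = 40.00 mm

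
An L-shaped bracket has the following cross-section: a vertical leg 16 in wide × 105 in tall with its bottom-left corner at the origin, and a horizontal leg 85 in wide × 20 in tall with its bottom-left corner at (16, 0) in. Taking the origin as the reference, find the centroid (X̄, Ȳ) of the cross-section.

vertical leg: A = 16 × 105 = 1680.00, centroid at (8.00, 52.50).
horizontal leg: A = 85 × 20 = 1700.00, centroid at (58.50, 10.00).
ΣA = 3380.00 in²
ΣAX̄ = (1680.00)(8.00) + (1700.00)(58.50) = 112890.00 in³
ΣAȲ = (1680.00)(52.50) + (1700.00)(10.00) = 105200.00 in³
X̄ = 112890.00 / 3380.00 = 33.40 in
Ȳ = 105200.00 / 3380.00 = 31.12 in

X̄ = 33.40 in, Ȳ = 31.12 in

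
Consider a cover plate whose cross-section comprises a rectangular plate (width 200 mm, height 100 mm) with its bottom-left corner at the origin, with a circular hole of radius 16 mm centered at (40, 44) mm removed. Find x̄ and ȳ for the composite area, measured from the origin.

x̄ = 102.51 mm, ȳ = 50.25 mm

plate: A = 200 × 100 = 20000.00, centroid at (100.00, 50.00).
hole: A = −π·16² = -804.25, centroid at (40.00, 44.00).
ΣA = 19195.75 mm², ΣAx̄ = 1967830.09 mm³, ΣAȳ = 964613.10 mm³.
x̄ = 1967830.09/19195.75 = 102.51 mm; ȳ = 964613.10/19195.75 = 50.25 mm.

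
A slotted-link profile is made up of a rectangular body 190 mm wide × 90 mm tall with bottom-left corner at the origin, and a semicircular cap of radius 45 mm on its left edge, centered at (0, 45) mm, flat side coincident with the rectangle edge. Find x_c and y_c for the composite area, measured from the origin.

rectangular body: A = 190 × 90 = 17100.00, centroid at (95.00, 45.00).
semicircular end: A = ½π·45² = 3180.86, centroid at (-19.10, 45.00).
ΣA = 20280.86 mm², ΣAx_c = 1563750.00 mm³, ΣAy_c = 912638.82 mm³.
x_c = 1563750.00/20280.86 = 77.10 mm; y_c = 912638.82/20280.86 = 45.00 mm.

x_c = 77.10 mm, y_c = 45.00 mm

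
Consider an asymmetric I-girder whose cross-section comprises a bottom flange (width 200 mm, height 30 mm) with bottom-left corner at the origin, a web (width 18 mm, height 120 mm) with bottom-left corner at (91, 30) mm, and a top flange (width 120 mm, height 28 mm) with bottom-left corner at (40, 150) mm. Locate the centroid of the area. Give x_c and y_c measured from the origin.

x_c = 100.00 mm, y_c = 72.52 mm

bottom flange: A = 200 × 30 = 6000.00, centroid at (100.00, 15.00).
web: A = 18 × 120 = 2160.00, centroid at (100.00, 90.00).
top flange: A = 120 × 28 = 3360.00, centroid at (100.00, 164.00).
ΣA = 11520.00 mm²
ΣAx_c = (6000.00)(100.00) + (2160.00)(100.00) + (3360.00)(100.00) = 1152000.00 mm³
ΣAy_c = (6000.00)(15.00) + (2160.00)(90.00) + (3360.00)(164.00) = 835440.00 mm³
x_c = 1152000.00 / 11520.00 = 100.00 mm
y_c = 835440.00 / 11520.00 = 72.52 mm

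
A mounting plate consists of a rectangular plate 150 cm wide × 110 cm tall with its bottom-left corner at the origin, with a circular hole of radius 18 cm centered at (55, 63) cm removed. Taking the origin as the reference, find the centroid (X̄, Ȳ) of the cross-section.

plate: A = 150 × 110 = 16500.00, centroid at (75.00, 55.00).
hole: A = −π·18² = -1017.88, centroid at (55.00, 63.00).
ΣA = 15482.12 cm², ΣAX̄ = 1181516.82 cm³, ΣAȲ = 843373.81 cm³.
X̄ = 1181516.82/15482.12 = 76.31 cm; Ȳ = 843373.81/15482.12 = 54.47 cm.

X̄ = 76.31 cm, Ȳ = 54.47 cm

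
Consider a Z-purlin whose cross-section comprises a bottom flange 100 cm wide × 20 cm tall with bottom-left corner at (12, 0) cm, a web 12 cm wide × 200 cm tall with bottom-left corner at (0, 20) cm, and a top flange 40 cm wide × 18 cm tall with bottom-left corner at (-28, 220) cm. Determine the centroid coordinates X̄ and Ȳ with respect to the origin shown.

X̄ = 25.91 cm, Ȳ = 92.36 cm

bottom flange: A = 100 × 20 = 2000.00, centroid at (62.00, 10.00).
web: A = 12 × 200 = 2400.00, centroid at (6.00, 120.00).
top flange: A = 40 × 18 = 720.00, centroid at (-8.00, 229.00).
ΣA = 5120.00 cm²
ΣAX̄ = (2000.00)(62.00) + (2400.00)(6.00) + (720.00)(-8.00) = 132640.00 cm³
ΣAȲ = (2000.00)(10.00) + (2400.00)(120.00) + (720.00)(229.00) = 472880.00 cm³
X̄ = 132640.00 / 5120.00 = 25.91 cm
Ȳ = 472880.00 / 5120.00 = 92.36 cm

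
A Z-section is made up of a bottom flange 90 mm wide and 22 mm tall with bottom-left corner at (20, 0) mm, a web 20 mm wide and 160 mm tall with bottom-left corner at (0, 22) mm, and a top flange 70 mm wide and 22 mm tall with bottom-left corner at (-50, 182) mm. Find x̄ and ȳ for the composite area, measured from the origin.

bottom flange: A = 90 × 22 = 1980.00, centroid at (65.00, 11.00).
web: A = 20 × 160 = 3200.00, centroid at (10.00, 102.00).
top flange: A = 70 × 22 = 1540.00, centroid at (-15.00, 193.00).
ΣA = 6720.00 mm²
ΣAx̄ = (1980.00)(65.00) + (3200.00)(10.00) + (1540.00)(-15.00) = 137600.00 mm³
ΣAȳ = (1980.00)(11.00) + (3200.00)(102.00) + (1540.00)(193.00) = 645400.00 mm³
x̄ = 137600.00 / 6720.00 = 20.48 mm
ȳ = 645400.00 / 6720.00 = 96.04 mm

x̄ = 20.48 mm, ȳ = 96.04 mm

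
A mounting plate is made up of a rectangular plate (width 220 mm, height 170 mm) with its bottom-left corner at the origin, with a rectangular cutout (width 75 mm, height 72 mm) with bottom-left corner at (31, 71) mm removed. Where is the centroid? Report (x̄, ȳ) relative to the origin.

plate: A = 220 × 170 = 37400.00, centroid at (110.00, 85.00).
hole: A = −(75 × 72) = -5400.00, centroid at (68.50, 107.00).
ΣA = 32000.00 mm²
ΣAx̄ = (37400.00)(110.00) + (-5400.00)(68.50) = 3744100.00 mm³
ΣAȳ = (37400.00)(85.00) + (-5400.00)(107.00) = 2601200.00 mm³
x̄ = 3744100.00 / 32000.00 = 117.00 mm
ȳ = 2601200.00 / 32000.00 = 81.29 mm

x̄ = 117.00 mm, ȳ = 81.29 mm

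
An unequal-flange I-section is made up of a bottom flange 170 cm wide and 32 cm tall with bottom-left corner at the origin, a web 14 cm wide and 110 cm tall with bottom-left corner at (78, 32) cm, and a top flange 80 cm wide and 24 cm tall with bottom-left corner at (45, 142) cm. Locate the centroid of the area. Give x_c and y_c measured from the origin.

bottom flange: A = 170 × 32 = 5440.00, centroid at (85.00, 16.00).
web: A = 14 × 110 = 1540.00, centroid at (85.00, 87.00).
top flange: A = 80 × 24 = 1920.00, centroid at (85.00, 154.00).
ΣA = 8900.00 cm²
ΣAx_c = (5440.00)(85.00) + (1540.00)(85.00) + (1920.00)(85.00) = 756500.00 cm³
ΣAy_c = (5440.00)(16.00) + (1540.00)(87.00) + (1920.00)(154.00) = 516700.00 cm³
x_c = 756500.00 / 8900.00 = 85.00 cm
y_c = 516700.00 / 8900.00 = 58.06 cm

x_c = 85.00 cm, y_c = 58.06 cm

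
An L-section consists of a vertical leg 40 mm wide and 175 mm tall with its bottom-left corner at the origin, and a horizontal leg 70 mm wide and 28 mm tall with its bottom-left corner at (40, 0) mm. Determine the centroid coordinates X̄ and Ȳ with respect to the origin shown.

Part | A | x̄ᵢ | ȳᵢ | A·x̄ᵢ | A·ȳᵢ
vertical leg | 7000.00 | 20.00 | 87.50 | 140000.00 | 612500.00
horizontal leg | 1960.00 | 75.00 | 14.00 | 147000.00 | 27440.00
Σ | 8960.00 |  |  | 287000.00 | 639940.00
X̄ = 287000.00 / 8960.00 = 32.03 mm
Ȳ = 639940.00 / 8960.00 = 71.42 mm

X̄ = 32.03 mm, Ȳ = 71.42 mm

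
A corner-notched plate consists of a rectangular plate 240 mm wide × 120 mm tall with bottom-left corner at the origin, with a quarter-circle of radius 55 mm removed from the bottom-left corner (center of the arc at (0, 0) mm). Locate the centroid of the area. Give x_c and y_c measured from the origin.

x_c = 128.69 mm, y_c = 63.30 mm

plate: A = 240 × 120 = 28800.00, centroid at (120.00, 60.00).
removed quarter-circle: A = −¼π·55² = -2375.83, centroid at (23.34, 23.34).
ΣA = 26424.17 mm²
ΣAx_c = (28800.00)(120.00) + (-2375.83)(23.34) = 3400541.67 mm³
ΣAy_c = (28800.00)(60.00) + (-2375.83)(23.34) = 1672541.67 mm³
x_c = 3400541.67 / 26424.17 = 128.69 mm
y_c = 1672541.67 / 26424.17 = 63.30 mm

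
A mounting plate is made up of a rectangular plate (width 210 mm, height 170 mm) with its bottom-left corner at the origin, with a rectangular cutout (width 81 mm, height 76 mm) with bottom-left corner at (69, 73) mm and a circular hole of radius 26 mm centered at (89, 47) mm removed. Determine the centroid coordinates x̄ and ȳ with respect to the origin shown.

plate: A = 210 × 170 = 35700.00, centroid at (105.00, 85.00).
hole 1: A = −(81 × 76) = -6156.00, centroid at (109.50, 111.00).
hole 2: A = −π·26² = -2123.72, centroid at (89.00, 47.00).
ΣA = 27420.28 mm², ΣAx̄ = 2885407.22 mm³, ΣAȳ = 2251369.32 mm³.
x̄ = 2885407.22/27420.28 = 105.23 mm; ȳ = 2251369.32/27420.28 = 82.11 mm.

x̄ = 105.23 mm, ȳ = 82.11 mm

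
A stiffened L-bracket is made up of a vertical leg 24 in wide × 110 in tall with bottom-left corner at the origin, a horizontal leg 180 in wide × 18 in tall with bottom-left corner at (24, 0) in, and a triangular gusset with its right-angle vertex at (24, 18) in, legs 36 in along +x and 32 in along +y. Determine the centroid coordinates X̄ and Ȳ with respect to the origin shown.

X̄ = 65.33 in, Ȳ = 29.57 in

Part | A | x̄ᵢ | ȳᵢ | A·x̄ᵢ | A·ȳᵢ
vertical leg | 2640.00 | 12.00 | 55.00 | 31680.00 | 145200.00
horizontal leg | 3240.00 | 114.00 | 9.00 | 369360.00 | 29160.00
gusset | 576.00 | 36.00 | 28.67 | 20736.00 | 16512.00
Σ | 6456.00 |  |  | 421776.00 | 190872.00
X̄ = 421776.00 / 6456.00 = 65.33 in
Ȳ = 190872.00 / 6456.00 = 29.57 in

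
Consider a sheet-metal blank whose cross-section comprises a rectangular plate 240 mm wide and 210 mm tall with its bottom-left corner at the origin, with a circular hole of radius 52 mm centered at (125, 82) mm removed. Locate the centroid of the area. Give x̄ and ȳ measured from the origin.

Part | A | x̄ᵢ | ȳᵢ | A·x̄ᵢ | A·ȳᵢ
plate | 50400.00 | 120.00 | 105.00 | 6048000.00 | 5292000.00
hole | -8494.87 | 125.00 | 82.00 | -1061858.32 | -696579.06
Σ | 41905.13 |  |  | 4986141.68 | 4595420.94
x̄ = 4986141.68 / 41905.13 = 118.99 mm
ȳ = 4595420.94 / 41905.13 = 109.66 mm

x̄ = 118.99 mm, ȳ = 109.66 mm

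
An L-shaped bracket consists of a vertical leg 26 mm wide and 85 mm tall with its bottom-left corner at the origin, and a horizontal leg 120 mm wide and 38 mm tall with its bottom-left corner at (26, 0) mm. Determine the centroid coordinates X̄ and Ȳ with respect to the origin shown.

vertical leg: A = 26 × 85 = 2210.00, centroid at (13.00, 42.50).
horizontal leg: A = 120 × 38 = 4560.00, centroid at (86.00, 19.00).
ΣA = 6770.00 mm²
ΣAX̄ = (2210.00)(13.00) + (4560.00)(86.00) = 420890.00 mm³
ΣAȲ = (2210.00)(42.50) + (4560.00)(19.00) = 180565.00 mm³
X̄ = 420890.00 / 6770.00 = 62.17 mm
Ȳ = 180565.00 / 6770.00 = 26.67 mm

X̄ = 62.17 mm, Ȳ = 26.67 mm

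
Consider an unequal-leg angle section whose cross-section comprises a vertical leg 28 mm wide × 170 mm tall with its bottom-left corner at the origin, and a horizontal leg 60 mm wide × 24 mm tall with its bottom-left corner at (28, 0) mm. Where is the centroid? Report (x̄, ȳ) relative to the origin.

Part | A | x̄ᵢ | ȳᵢ | A·x̄ᵢ | A·ȳᵢ
vertical leg | 4760.00 | 14.00 | 85.00 | 66640.00 | 404600.00
horizontal leg | 1440.00 | 58.00 | 12.00 | 83520.00 | 17280.00
Σ | 6200.00 |  |  | 150160.00 | 421880.00
x̄ = 150160.00 / 6200.00 = 24.22 mm
ȳ = 421880.00 / 6200.00 = 68.05 mm

x̄ = 24.22 mm, ȳ = 68.05 mm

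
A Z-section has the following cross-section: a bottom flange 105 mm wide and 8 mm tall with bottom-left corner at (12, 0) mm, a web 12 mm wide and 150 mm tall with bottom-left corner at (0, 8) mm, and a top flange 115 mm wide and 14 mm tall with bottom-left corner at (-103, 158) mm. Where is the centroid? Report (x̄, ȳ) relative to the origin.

x̄ = -1.95 mm, ȳ = 98.45 mm

bottom flange: A = 105 × 8 = 840.00, centroid at (64.50, 4.00).
web: A = 12 × 150 = 1800.00, centroid at (6.00, 83.00).
top flange: A = 115 × 14 = 1610.00, centroid at (-45.50, 165.00).
ΣA = 4250.00 mm²
ΣAx̄ = (840.00)(64.50) + (1800.00)(6.00) + (1610.00)(-45.50) = -8275.00 mm³
ΣAȳ = (840.00)(4.00) + (1800.00)(83.00) + (1610.00)(165.00) = 418410.00 mm³
x̄ = -8275.00 / 4250.00 = -1.95 mm
ȳ = 418410.00 / 4250.00 = 98.45 mm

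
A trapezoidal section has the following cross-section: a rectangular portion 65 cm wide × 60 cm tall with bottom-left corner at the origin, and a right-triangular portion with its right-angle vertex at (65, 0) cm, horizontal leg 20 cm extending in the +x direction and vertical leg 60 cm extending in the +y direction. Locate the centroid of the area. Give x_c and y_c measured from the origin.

x_c = 37.72 cm, y_c = 28.67 cm

rectangular portion: A = 65 × 60 = 3900.00, centroid at (32.50, 30.00).
triangular portion: A = ½·20·60 = 600.00, centroid at (71.67, 20.00).
ΣA = 4500.00 cm², ΣAx_c = 169750.00 cm³, ΣAy_c = 129000.00 cm³.
x_c = 169750.00/4500.00 = 37.72 cm; y_c = 129000.00/4500.00 = 28.67 cm.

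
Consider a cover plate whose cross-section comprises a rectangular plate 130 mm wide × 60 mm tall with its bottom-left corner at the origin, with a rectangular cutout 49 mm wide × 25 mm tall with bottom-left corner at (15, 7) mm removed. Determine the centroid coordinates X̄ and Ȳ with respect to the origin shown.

X̄ = 69.75 mm, Ȳ = 31.96 mm

plate: A = 130 × 60 = 7800.00, centroid at (65.00, 30.00).
hole: A = −(49 × 25) = -1225.00, centroid at (39.50, 19.50).
ΣA = 6575.00 mm²
ΣAX̄ = (7800.00)(65.00) + (-1225.00)(39.50) = 458612.50 mm³
ΣAȲ = (7800.00)(30.00) + (-1225.00)(19.50) = 210112.50 mm³
X̄ = 458612.50 / 6575.00 = 69.75 mm
Ȳ = 210112.50 / 6575.00 = 31.96 mm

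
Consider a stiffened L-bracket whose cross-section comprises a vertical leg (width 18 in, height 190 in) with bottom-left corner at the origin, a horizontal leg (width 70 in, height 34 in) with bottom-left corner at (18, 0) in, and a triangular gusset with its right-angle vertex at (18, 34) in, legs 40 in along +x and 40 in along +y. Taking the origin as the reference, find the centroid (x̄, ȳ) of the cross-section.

vertical leg: A = 18 × 190 = 3420.00, centroid at (9.00, 95.00).
horizontal leg: A = 70 × 34 = 2380.00, centroid at (53.00, 17.00).
gusset: A = ½·40·40 = 800.00, centroid at (31.33, 47.33).
ΣA = 6600.00 in², ΣAx̄ = 181986.67 in³, ΣAȳ = 403226.67 in³.
x̄ = 181986.67/6600.00 = 27.57 in; ȳ = 403226.67/6600.00 = 61.09 in.

x̄ = 27.57 in, ȳ = 61.09 in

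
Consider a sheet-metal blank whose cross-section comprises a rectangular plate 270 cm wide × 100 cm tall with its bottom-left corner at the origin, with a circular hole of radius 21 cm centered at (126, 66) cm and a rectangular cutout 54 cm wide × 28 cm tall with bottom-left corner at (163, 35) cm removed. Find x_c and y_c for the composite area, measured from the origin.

plate: A = 270 × 100 = 27000.00, centroid at (135.00, 50.00).
hole 1: A = −π·21² = -1385.44, centroid at (126.00, 66.00).
hole 2: A = −(54 × 28) = -1512.00, centroid at (190.00, 49.00).
ΣA = 24102.56 cm², ΣAx_c = 3183154.26 cm³, ΣAy_c = 1184472.80 cm³.
x_c = 3183154.26/24102.56 = 132.07 cm; y_c = 1184472.80/24102.56 = 49.14 cm.

x_c = 132.07 cm, y_c = 49.14 cm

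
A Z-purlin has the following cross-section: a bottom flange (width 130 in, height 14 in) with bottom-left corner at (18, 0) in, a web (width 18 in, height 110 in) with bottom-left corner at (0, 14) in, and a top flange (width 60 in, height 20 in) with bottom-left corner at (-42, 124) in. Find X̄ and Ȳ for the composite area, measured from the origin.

X̄ = 30.90 in, Ȳ = 62.03 in

bottom flange: A = 130 × 14 = 1820.00, centroid at (83.00, 7.00).
web: A = 18 × 110 = 1980.00, centroid at (9.00, 69.00).
top flange: A = 60 × 20 = 1200.00, centroid at (-12.00, 134.00).
ΣA = 5000.00 in²
ΣAX̄ = (1820.00)(83.00) + (1980.00)(9.00) + (1200.00)(-12.00) = 154480.00 in³
ΣAȲ = (1820.00)(7.00) + (1980.00)(69.00) + (1200.00)(134.00) = 310160.00 in³
X̄ = 154480.00 / 5000.00 = 30.90 in
Ȳ = 310160.00 / 5000.00 = 62.03 in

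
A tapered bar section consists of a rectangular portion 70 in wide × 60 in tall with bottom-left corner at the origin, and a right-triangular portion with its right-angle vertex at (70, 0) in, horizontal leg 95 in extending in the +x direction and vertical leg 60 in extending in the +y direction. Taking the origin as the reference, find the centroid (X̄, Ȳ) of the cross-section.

X̄ = 61.95 in, Ȳ = 25.96 in

Part | A | x̄ᵢ | ȳᵢ | A·x̄ᵢ | A·ȳᵢ
rectangular portion | 4200.00 | 35.00 | 30.00 | 147000.00 | 126000.00
triangular portion | 2850.00 | 101.67 | 20.00 | 289750.00 | 57000.00
Σ | 7050.00 |  |  | 436750.00 | 183000.00
X̄ = 436750.00 / 7050.00 = 61.95 in
Ȳ = 183000.00 / 7050.00 = 25.96 in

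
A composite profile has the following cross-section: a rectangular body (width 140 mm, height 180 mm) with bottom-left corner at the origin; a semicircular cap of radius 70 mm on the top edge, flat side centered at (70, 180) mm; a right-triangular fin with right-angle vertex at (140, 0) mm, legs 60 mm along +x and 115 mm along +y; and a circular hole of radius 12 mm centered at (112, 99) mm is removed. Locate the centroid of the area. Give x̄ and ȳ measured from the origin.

x̄ = 78.12 mm, ȳ = 110.59 mm

rectangular body: A = 140 × 180 = 25200.00, centroid at (70.00, 90.00).
semicircular top: A = ½π·70² = 7696.90, centroid at (70.00, 209.71).
triangular fin: A = ½·60·115 = 3450.00, centroid at (160.00, 38.33).
hole: A = −π·12² = -452.39, centroid at (112.00, 99.00).
ΣA = 35894.51 mm²
ΣAx̄ = (25200.00)(70.00) + (7696.90)(70.00) + (3450.00)(160.00) + (-452.39)(112.00) = 2804115.53 mm³
ΣAȳ = (25200.00)(90.00) + (7696.90)(209.71) + (3450.00)(38.33) + (-452.39)(99.00) = 3969572.48 mm³
x̄ = 2804115.53 / 35894.51 = 78.12 mm
ȳ = 3969572.48 / 35894.51 = 110.59 mm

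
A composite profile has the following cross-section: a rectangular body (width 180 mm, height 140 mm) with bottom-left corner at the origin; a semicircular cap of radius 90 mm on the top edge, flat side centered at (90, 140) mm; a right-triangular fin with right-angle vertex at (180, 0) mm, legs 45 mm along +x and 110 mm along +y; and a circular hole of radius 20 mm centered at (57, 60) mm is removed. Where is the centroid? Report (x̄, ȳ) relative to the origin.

x̄ = 97.70 mm, ȳ = 103.38 mm

Part | A | x̄ᵢ | ȳᵢ | A·x̄ᵢ | A·ȳᵢ
rectangular body | 25200.00 | 90.00 | 70.00 | 2268000.00 | 1764000.00
semicircular top | 12723.45 | 90.00 | 178.20 | 1145110.52 | 2267283.03
triangular fin | 2475.00 | 195.00 | 36.67 | 482625.00 | 90750.00
hole | -1256.64 | 57.00 | 60.00 | -71628.31 | -75398.22
Σ | 39141.81 |  |  | 3824107.21 | 4046634.81
x̄ = 3824107.21 / 39141.81 = 97.70 mm
ȳ = 4046634.81 / 39141.81 = 103.38 mm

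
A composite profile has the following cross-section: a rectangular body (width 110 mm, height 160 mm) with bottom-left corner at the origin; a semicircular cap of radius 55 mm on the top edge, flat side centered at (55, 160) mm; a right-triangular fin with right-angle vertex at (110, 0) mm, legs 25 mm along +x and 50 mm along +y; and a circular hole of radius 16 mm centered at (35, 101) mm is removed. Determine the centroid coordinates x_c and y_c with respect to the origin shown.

Part | A | x̄ᵢ | ȳᵢ | A·x̄ᵢ | A·ȳᵢ
rectangular body | 17600.00 | 55.00 | 80.00 | 968000.00 | 1408000.00
semicircular top | 4751.66 | 55.00 | 183.34 | 261341.24 | 871182.09
triangular fin | 625.00 | 118.33 | 16.67 | 73958.33 | 10416.67
hole | -804.25 | 35.00 | 101.00 | -28148.67 | -81229.02
Σ | 22172.41 |  |  | 1275150.90 | 2208369.74
x_c = 1275150.90 / 22172.41 = 57.51 mm
y_c = 2208369.74 / 22172.41 = 99.60 mm

x_c = 57.51 mm, y_c = 99.60 mm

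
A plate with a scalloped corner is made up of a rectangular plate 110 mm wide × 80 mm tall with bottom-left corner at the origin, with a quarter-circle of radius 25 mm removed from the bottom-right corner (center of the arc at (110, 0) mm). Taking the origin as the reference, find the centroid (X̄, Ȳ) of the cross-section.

X̄ = 52.38 mm, Ȳ = 41.74 mm

plate: A = 110 × 80 = 8800.00, centroid at (55.00, 40.00).
removed quarter-circle: A = −¼π·25² = -490.87, centroid at (99.39, 10.61).
ΣA = 8309.13 mm²
ΣAX̄ = (8800.00)(55.00) + (-490.87)(99.39) = 435212.21 mm³
ΣAȲ = (8800.00)(40.00) + (-490.87)(10.61) = 346791.67 mm³
X̄ = 435212.21 / 8309.13 = 52.38 mm
Ȳ = 346791.67 / 8309.13 = 41.74 mm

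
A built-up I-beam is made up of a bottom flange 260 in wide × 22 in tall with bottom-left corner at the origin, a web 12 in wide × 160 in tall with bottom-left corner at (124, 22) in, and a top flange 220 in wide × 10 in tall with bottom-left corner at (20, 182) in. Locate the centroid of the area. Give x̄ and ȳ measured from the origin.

x̄ = 130.00 in, ȳ = 68.11 in

bottom flange: A = 260 × 22 = 5720.00, centroid at (130.00, 11.00).
web: A = 12 × 160 = 1920.00, centroid at (130.00, 102.00).
top flange: A = 220 × 10 = 2200.00, centroid at (130.00, 187.00).
ΣA = 9840.00 in², ΣAx̄ = 1279200.00 in³, ΣAȳ = 670160.00 in³.
x̄ = 1279200.00/9840.00 = 130.00 in; ȳ = 670160.00/9840.00 = 68.11 in.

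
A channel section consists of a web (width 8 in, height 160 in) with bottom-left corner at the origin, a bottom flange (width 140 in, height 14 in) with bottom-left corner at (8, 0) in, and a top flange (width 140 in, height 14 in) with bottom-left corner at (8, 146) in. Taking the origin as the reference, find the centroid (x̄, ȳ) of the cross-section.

x̄ = 59.78 in, ȳ = 80.00 in

web: A = 8 × 160 = 1280.00, centroid at (4.00, 80.00).
bottom flange: A = 140 × 14 = 1960.00, centroid at (78.00, 7.00).
top flange: A = 140 × 14 = 1960.00, centroid at (78.00, 153.00).
ΣA = 5200.00 in²
ΣAx̄ = (1280.00)(4.00) + (1960.00)(78.00) + (1960.00)(78.00) = 310880.00 in³
ΣAȳ = (1280.00)(80.00) + (1960.00)(7.00) + (1960.00)(153.00) = 416000.00 in³
x̄ = 310880.00 / 5200.00 = 59.78 in
ȳ = 416000.00 / 5200.00 = 80.00 in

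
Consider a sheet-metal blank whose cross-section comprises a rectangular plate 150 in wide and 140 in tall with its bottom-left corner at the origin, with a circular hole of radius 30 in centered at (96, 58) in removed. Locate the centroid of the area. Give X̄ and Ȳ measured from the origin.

plate: A = 150 × 140 = 21000.00, centroid at (75.00, 70.00).
hole: A = −π·30² = -2827.43, centroid at (96.00, 58.00).
ΣA = 18172.57 in², ΣAX̄ = 1303566.39 in³, ΣAȲ = 1306008.86 in³.
X̄ = 1303566.39/18172.57 = 71.73 in; Ȳ = 1306008.86/18172.57 = 71.87 in.

X̄ = 71.73 in, Ȳ = 71.87 in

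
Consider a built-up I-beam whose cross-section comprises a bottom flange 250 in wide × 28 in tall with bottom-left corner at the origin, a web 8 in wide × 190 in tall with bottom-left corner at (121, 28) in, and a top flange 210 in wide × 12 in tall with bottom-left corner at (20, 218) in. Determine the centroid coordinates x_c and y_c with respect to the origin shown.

bottom flange: A = 250 × 28 = 7000.00, centroid at (125.00, 14.00).
web: A = 8 × 190 = 1520.00, centroid at (125.00, 123.00).
top flange: A = 210 × 12 = 2520.00, centroid at (125.00, 224.00).
ΣA = 11040.00 in², ΣAx_c = 1380000.00 in³, ΣAy_c = 849440.00 in³.
x_c = 1380000.00/11040.00 = 125.00 in; y_c = 849440.00/11040.00 = 76.94 in.

x_c = 125.00 in, y_c = 76.94 in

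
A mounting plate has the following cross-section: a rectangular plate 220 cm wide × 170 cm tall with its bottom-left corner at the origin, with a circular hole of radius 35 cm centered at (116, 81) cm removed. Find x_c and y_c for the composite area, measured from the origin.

plate: A = 220 × 170 = 37400.00, centroid at (110.00, 85.00).
hole: A = −π·35² = -3848.45, centroid at (116.00, 81.00).
ΣA = 33551.55 cm²
ΣAx_c = (37400.00)(110.00) + (-3848.45)(116.00) = 3667579.68 cm³
ΣAy_c = (37400.00)(85.00) + (-3848.45)(81.00) = 2867275.47 cm³
x_c = 3667579.68 / 33551.55 = 109.31 cm
y_c = 2867275.47 / 33551.55 = 85.46 cm

x_c = 109.31 cm, y_c = 85.46 cm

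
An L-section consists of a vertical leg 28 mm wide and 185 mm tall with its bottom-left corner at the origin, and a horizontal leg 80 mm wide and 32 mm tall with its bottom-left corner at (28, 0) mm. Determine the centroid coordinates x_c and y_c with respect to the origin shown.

x_c = 31.86 mm, y_c = 67.20 mm

Part | A | x̄ᵢ | ȳᵢ | A·x̄ᵢ | A·ȳᵢ
vertical leg | 5180.00 | 14.00 | 92.50 | 72520.00 | 479150.00
horizontal leg | 2560.00 | 68.00 | 16.00 | 174080.00 | 40960.00
Σ | 7740.00 |  |  | 246600.00 | 520110.00
x_c = 246600.00 / 7740.00 = 31.86 mm
y_c = 520110.00 / 7740.00 = 67.20 mm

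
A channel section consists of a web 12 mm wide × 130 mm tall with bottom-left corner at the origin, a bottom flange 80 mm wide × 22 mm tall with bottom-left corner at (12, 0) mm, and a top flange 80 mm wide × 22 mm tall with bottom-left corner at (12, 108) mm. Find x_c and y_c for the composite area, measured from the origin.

x_c = 37.87 mm, y_c = 65.00 mm

Part | A | x̄ᵢ | ȳᵢ | A·x̄ᵢ | A·ȳᵢ
web | 1560.00 | 6.00 | 65.00 | 9360.00 | 101400.00
bottom flange | 1760.00 | 52.00 | 11.00 | 91520.00 | 19360.00
top flange | 1760.00 | 52.00 | 119.00 | 91520.00 | 209440.00
Σ | 5080.00 |  |  | 192400.00 | 330200.00
x_c = 192400.00 / 5080.00 = 37.87 mm
y_c = 330200.00 / 5080.00 = 65.00 mm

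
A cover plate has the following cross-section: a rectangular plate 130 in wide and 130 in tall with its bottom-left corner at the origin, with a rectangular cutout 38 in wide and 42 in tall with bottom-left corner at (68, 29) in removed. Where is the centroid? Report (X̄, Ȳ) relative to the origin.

plate: A = 130 × 130 = 16900.00, centroid at (65.00, 65.00).
hole: A = −(38 × 42) = -1596.00, centroid at (87.00, 50.00).
ΣA = 15304.00 in², ΣAX̄ = 959648.00 in³, ΣAȲ = 1018700.00 in³.
X̄ = 959648.00/15304.00 = 62.71 in; Ȳ = 1018700.00/15304.00 = 66.56 in.

X̄ = 62.71 in, Ȳ = 66.56 in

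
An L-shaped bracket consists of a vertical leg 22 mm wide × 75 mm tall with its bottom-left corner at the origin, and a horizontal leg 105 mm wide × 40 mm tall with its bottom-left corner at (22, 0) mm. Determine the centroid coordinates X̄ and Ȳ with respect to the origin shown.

Part | A | x̄ᵢ | ȳᵢ | A·x̄ᵢ | A·ȳᵢ
vertical leg | 1650.00 | 11.00 | 37.50 | 18150.00 | 61875.00
horizontal leg | 4200.00 | 74.50 | 20.00 | 312900.00 | 84000.00
Σ | 5850.00 |  |  | 331050.00 | 145875.00
X̄ = 331050.00 / 5850.00 = 56.59 mm
Ȳ = 145875.00 / 5850.00 = 24.94 mm

X̄ = 56.59 mm, Ȳ = 24.94 mm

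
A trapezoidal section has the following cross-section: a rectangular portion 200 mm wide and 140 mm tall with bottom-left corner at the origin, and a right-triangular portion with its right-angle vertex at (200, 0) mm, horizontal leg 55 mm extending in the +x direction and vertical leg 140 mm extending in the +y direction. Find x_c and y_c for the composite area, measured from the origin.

rectangular portion: A = 200 × 140 = 28000.00, centroid at (100.00, 70.00).
triangular portion: A = ½·55·140 = 3850.00, centroid at (218.33, 46.67).
ΣA = 31850.00 mm²
ΣAx_c = (28000.00)(100.00) + (3850.00)(218.33) = 3640583.33 mm³
ΣAy_c = (28000.00)(70.00) + (3850.00)(46.67) = 2139666.67 mm³
x_c = 3640583.33 / 31850.00 = 114.30 mm
y_c = 2139666.67 / 31850.00 = 67.18 mm

x_c = 114.30 mm, y_c = 67.18 mm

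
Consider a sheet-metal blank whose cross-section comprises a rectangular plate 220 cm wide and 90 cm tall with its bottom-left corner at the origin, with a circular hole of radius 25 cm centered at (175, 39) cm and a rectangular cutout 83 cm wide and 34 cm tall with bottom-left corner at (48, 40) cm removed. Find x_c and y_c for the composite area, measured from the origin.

plate: A = 220 × 90 = 19800.00, centroid at (110.00, 45.00).
hole 1: A = −π·25² = -1963.50, centroid at (175.00, 39.00).
hole 2: A = −(83 × 34) = -2822.00, centroid at (89.50, 57.00).
ΣA = 15014.50 cm²
ΣAx_c = (19800.00)(110.00) + (-1963.50)(175.00) + (-2822.00)(89.50) = 1581819.30 cm³
ΣAy_c = (19800.00)(45.00) + (-1963.50)(39.00) + (-2822.00)(57.00) = 653569.68 cm³
x_c = 1581819.30 / 15014.50 = 105.35 cm
y_c = 653569.68 / 15014.50 = 43.53 cm

x_c = 105.35 cm, y_c = 43.53 cm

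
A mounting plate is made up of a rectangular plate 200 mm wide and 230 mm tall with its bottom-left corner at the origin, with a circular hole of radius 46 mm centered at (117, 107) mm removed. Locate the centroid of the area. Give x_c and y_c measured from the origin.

plate: A = 200 × 230 = 46000.00, centroid at (100.00, 115.00).
hole: A = −π·46² = -6647.61, centroid at (117.00, 107.00).
ΣA = 39352.39 mm², ΣAx_c = 3822229.62 mm³, ΣAy_c = 4578705.72 mm³.
x_c = 3822229.62/39352.39 = 97.13 mm; y_c = 4578705.72/39352.39 = 116.35 mm.

x_c = 97.13 mm, y_c = 116.35 mm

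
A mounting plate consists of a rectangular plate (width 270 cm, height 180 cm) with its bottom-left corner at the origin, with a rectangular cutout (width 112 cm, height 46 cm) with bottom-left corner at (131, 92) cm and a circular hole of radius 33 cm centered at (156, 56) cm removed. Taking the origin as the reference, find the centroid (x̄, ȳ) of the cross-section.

Part | A | x̄ᵢ | ȳᵢ | A·x̄ᵢ | A·ȳᵢ
plate | 48600.00 | 135.00 | 90.00 | 6561000.00 | 4374000.00
hole 1 | -5152.00 | 187.00 | 115.00 | -963424.00 | -592480.00
hole 2 | -3421.19 | 156.00 | 56.00 | -533706.33 | -191586.89
Σ | 40026.81 |  |  | 5063869.67 | 3589933.11
x̄ = 5063869.67 / 40026.81 = 126.51 cm
ȳ = 3589933.11 / 40026.81 = 89.69 cm

x̄ = 126.51 cm, ȳ = 89.69 cm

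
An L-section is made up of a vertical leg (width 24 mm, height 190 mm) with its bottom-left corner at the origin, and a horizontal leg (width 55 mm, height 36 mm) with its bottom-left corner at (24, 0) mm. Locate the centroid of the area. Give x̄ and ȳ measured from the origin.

vertical leg: A = 24 × 190 = 4560.00, centroid at (12.00, 95.00).
horizontal leg: A = 55 × 36 = 1980.00, centroid at (51.50, 18.00).
ΣA = 6540.00 mm², ΣAx̄ = 156690.00 mm³, ΣAȳ = 468840.00 mm³.
x̄ = 156690.00/6540.00 = 23.96 mm; ȳ = 468840.00/6540.00 = 71.69 mm.

x̄ = 23.96 mm, ȳ = 71.69 mm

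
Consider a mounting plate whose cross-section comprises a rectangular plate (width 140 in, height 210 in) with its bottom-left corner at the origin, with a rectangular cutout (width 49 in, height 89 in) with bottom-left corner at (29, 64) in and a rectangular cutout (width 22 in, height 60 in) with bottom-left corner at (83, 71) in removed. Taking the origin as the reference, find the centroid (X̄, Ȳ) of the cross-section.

X̄ = 71.70 in, Ȳ = 104.58 in

Part | A | x̄ᵢ | ȳᵢ | A·x̄ᵢ | A·ȳᵢ
plate | 29400.00 | 70.00 | 105.00 | 2058000.00 | 3087000.00
hole 1 | -4361.00 | 53.50 | 108.50 | -233313.50 | -473168.50
hole 2 | -1320.00 | 94.00 | 101.00 | -124080.00 | -133320.00
Σ | 23719.00 |  |  | 1700606.50 | 2480511.50
X̄ = 1700606.50 / 23719.00 = 71.70 in
Ȳ = 2480511.50 / 23719.00 = 104.58 in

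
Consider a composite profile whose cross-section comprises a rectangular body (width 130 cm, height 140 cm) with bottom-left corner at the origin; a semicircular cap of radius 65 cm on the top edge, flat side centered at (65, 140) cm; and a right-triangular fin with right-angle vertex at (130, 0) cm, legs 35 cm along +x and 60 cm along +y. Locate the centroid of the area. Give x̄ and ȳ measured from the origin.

rectangular body: A = 130 × 140 = 18200.00, centroid at (65.00, 70.00).
semicircular top: A = ½π·65² = 6636.61, centroid at (65.00, 167.59).
triangular fin: A = ½·35·60 = 1050.00, centroid at (141.67, 20.00).
ΣA = 25886.61 cm², ΣAx̄ = 1763129.94 cm³, ΣAȳ = 2407209.36 cm³.
x̄ = 1763129.94/25886.61 = 68.11 cm; ȳ = 2407209.36/25886.61 = 92.99 cm.

x̄ = 68.11 cm, ȳ = 92.99 cm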